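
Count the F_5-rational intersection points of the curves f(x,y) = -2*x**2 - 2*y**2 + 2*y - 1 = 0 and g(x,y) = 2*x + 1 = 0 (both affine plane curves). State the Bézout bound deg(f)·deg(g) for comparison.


Common zeros: ∅; count = 0; Bézout bound = 2.

deg(f) = 2, deg(g) = 1, so Bézout bound = 2.
Scan x ∈ F_5. For each x, list the y ∈ F_5 with f(x, y) ≡ 0 and those with g(x, y) ≡ 0 (mod 5); the common zeros in that column are the intersection.
  x = 0: f ≡ 0 at y ∈ {2, 4}; g ≡ 0 at y ∈ ∅; common: ∅.
  x = 1: f ≡ 0 at y ∈ {3}; g ≡ 0 at y ∈ ∅; common: ∅.
  x = 2: f ≡ 0 at y ∈ ∅; g ≡ 0 at y ∈ {0, 1, 2, 3, 4}; common: ∅.
  x = 3: f ≡ 0 at y ∈ ∅; g ≡ 0 at y ∈ ∅; common: ∅.
  x = 4: f ≡ 0 at y ∈ {3}; g ≡ 0 at y ∈ ∅; common: ∅.
Collecting: common zeros = ∅, so the count is 0.
Comparison with the Bézout bound: 0 ≤ 2 = deg(f)·deg(g), as expected for curves with no common component (the affine F_5-count falls short of the bound because intersections may lie at infinity, over extension fields, or carry multiplicity).


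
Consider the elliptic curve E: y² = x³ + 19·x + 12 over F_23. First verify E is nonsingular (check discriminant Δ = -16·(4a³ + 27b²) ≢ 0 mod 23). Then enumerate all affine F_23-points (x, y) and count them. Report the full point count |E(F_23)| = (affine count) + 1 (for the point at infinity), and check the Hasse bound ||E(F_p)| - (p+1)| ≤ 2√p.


Affine points = {(0, 9), (0, 14), (1, 3), (1, 20), (2, 9), (2, 14), (3, 2), (3, 21), (5, 5), (5, 18), (8, 3), (8, 20), (10, 11), (10, 12), (12, 6), (12, 17), (13, 8), (13, 15), (14, 3), (14, 20), (17, 2), (17, 21), (21, 9), (21, 14)}; affine count = 24; |E(F_23)| = 25.

Discriminant check: Δ ∝ 4a³ + 27b² = 4·19³ + 27·12² = 4·6859 + 27·144 ≡ 21 (mod 23). Nonzero ⇒ E is nonsingular.
For each x ∈ F_23, compute rhs = x³ + 19·x + 12 mod 23, then count y ∈ F_23 with y² ≡ rhs.
  x = 0: rhs = 12, matching y values: 9, 14 (2 points).
  x = 1: rhs = 9, matching y values: 3, 20 (2 points).
  x = 2: rhs = 12, matching y values: 9, 14 (2 points).
  x = 3: rhs = 4, matching y values: 2, 21 (2 points).
  x = 4: rhs = 14, matching y values: none (0 points).
  x = 5: rhs = 2, matching y values: 5, 18 (2 points).
  x = 6: rhs = 20, matching y values: none (0 points).
  x = 7: rhs = 5, matching y values: none (0 points).
  x = 8: rhs = 9, matching y values: 3, 20 (2 points).
  x = 9: rhs = 15, matching y values: none (0 points).
  x = 10: rhs = 6, matching y values: 11, 12 (2 points).
  x = 11: rhs = 11, matching y values: none (0 points).
  x = 12: rhs = 13, matching y values: 6, 17 (2 points).
  x = 13: rhs = 18, matching y values: 8, 15 (2 points).
  x = 14: rhs = 9, matching y values: 3, 20 (2 points).
  x = 15: rhs = 15, matching y values: none (0 points).
  x = 16: rhs = 19, matching y values: none (0 points).
  x = 17: rhs = 4, matching y values: 2, 21 (2 points).
  x = 18: rhs = 22, matching y values: none (0 points).
  x = 19: rhs = 10, matching y values: none (0 points).
  x = 20: rhs = 20, matching y values: none (0 points).
  x = 21: rhs = 12, matching y values: 9, 14 (2 points).
  x = 22: rhs = 15, matching y values: none (0 points).
Total affine count: 24.
Full point count |E(F_23)| = 24 + 1 = 25.
Hasse bound: |25 − (23+1)| = |1| = 1 ≤ 2√23 ≈ 9.5917 ✓.


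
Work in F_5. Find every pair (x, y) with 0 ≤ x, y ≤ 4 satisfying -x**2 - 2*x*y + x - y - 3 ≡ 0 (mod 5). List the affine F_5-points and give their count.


Affine F_5-points: {(0, 2), (1, 4), (2, 0), (2, 1), (2, 2), (2, 3), (2, 4), (3, 3), (4, 0)}; count = 9.

For each of the 25 pairs (x, y) ∈ F_5², evaluate f(x, y) mod 5. Record the zeros.
  x = 0: [0↦2, 1↦1, 2↦0, 3↦4, 4↦3]  zeros at y ∈ {2}
  x = 1: [0↦2, 1↦4, 2↦1, 3↦3, 4↦0]  zeros at y ∈ {4}
  x = 2: [0↦0, 1↦0, 2↦0, 3↦0, 4↦0]  zeros at y ∈ {0, 1, 2, 3, 4}
  x = 3: [0↦1, 1↦4, 2↦2, 3↦0, 4↦3]  zeros at y ∈ {3}
  x = 4: [0↦0, 1↦1, 2↦2, 3↦3, 4↦4]  zeros at y ∈ {0}
Collecting zeros: affine points = {(0, 2), (1, 4), (2, 0), (2, 1), (2, 2), (2, 3), (2, 4), (3, 3), (4, 0)}.
Total count |C(F_5)_aff| = 9.


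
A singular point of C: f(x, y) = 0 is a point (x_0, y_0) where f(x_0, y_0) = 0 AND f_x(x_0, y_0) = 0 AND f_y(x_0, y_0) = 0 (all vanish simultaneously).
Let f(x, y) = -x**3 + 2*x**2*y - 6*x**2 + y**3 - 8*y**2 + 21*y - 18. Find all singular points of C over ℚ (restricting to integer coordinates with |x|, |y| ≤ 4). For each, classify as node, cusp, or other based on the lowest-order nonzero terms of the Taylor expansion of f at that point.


Singular points: {(0, 3)}; classification: cusp.

Compute partial derivatives:
  f_x = -3*x**2 + 4*x*y - 12*x.
  f_y = 2*x**2 + 3*y**2 - 16*y + 21.
Scan x_0 ∈ {−4, ..., 4}. For each x_0, f_y(x_0, y) is a polynomial in y; find its integer roots y ∈ {−4, ..., 4}, then test f_x and f at those candidates.
  x = -4: f_y(-4, y) = 3*y**2 - 16*y + 53; no integer root y with |y| ≤ 4.
  x = -3: f_y(-3, y) = 3*y**2 - 16*y + 39; no integer root y with |y| ≤ 4.
  x = -2: f_y(-2, y) = 3*y**2 - 16*y + 29; no integer root y with |y| ≤ 4.
  x = -1: f_y(-1, y) = 3*y**2 - 16*y + 23; no integer root y with |y| ≤ 4.
  x = 0: f_y(0, y) = 3*y**2 - 16*y + 21; vanishes at y ∈ {3}. (0, 3): f_x = 0, f = 0 — SINGULAR.
  x = 1: f_y(1, y) = 3*y**2 - 16*y + 23; no integer root y with |y| ≤ 4.
  x = 2: f_y(2, y) = 3*y**2 - 16*y + 29; no integer root y with |y| ≤ 4.
  x = 3: f_y(3, y) = 3*y**2 - 16*y + 39; no integer root y with |y| ≤ 4.
  x = 4: f_y(4, y) = 3*y**2 - 16*y + 53; no integer root y with |y| ≤ 4.
Only singular point on the grid: (0, 3).
Classify: substitute x = 0 + u, y = 3 + v and expand: f = -u**3 + 2*u**2*v + v**3 + v**2.
No constant or linear terms (consistent with a singular point). Quadratic part: v**2. Cubic part: -u**3 + 2*u**2*v + v**3.
The quadratic part v**2 is a perfect square, so there is a single (double) tangent line v = 0, i.e. y = 3. Restricting the cubic part to that line (v = 0) leaves -u**3 ≠ 0, so f is not divisible by v and the branch is v² ≈ u**3 to lowest order — this is a cusp.
Classification: cusp.


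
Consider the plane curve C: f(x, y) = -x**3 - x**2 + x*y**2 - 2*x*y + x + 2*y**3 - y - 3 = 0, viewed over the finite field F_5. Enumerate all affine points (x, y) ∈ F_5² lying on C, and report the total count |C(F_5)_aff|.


Affine F_5-points: {(1, 2), (1, 3), (4, 2)}; count = 3.

For each of the 25 pairs (x, y) ∈ F_5², evaluate f(x, y) mod 5. Record the zeros.
  x = 0: [0↦2, 1↦3, 2↦1, 3↦3, 4↦1]  zeros at y ∈ ∅
  x = 1: [0↦1, 1↦1, 2↦0, 3↦0, 4↦3]  zeros at y ∈ {2, 3}
  x = 2: [0↦2, 1↦1, 2↦1, 3↦4, 4↦2]  zeros at y ∈ ∅
  x = 3: [0↦4, 1↦2, 2↦3, 3↦4, 4↦2]  zeros at y ∈ ∅
  x = 4: [0↦1, 1↦3, 2↦0, 3↦4, 4↦2]  zeros at y ∈ {2}
Collecting zeros: affine points = {(1, 2), (1, 3), (4, 2)}.
Total count |C(F_5)_aff| = 3.


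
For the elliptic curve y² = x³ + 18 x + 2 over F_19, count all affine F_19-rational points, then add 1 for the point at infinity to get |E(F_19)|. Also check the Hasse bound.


Affine points = {(3, 8), (3, 11), (4, 9), (4, 10), (9, 0), (10, 2), (10, 17), (11, 7), (11, 12), (13, 1), (13, 18), (16, 4), (16, 15)}; affine count = 13; |E(F_19)| = 14.

Discriminant check: Δ ∝ 4a³ + 27b² = 4·18³ + 27·2² = 4·5832 + 27·4 ≡ 9 (mod 19). Nonzero ⇒ E is nonsingular.
For each x ∈ F_19, compute rhs = x³ + 18·x + 2 mod 19, then count y ∈ F_19 with y² ≡ rhs.
  x = 0: rhs = 2, matching y values: none (0 points).
  x = 1: rhs = 2, matching y values: none (0 points).
  x = 2: rhs = 8, matching y values: none (0 points).
  x = 3: rhs = 7, matching y values: 8, 11 (2 points).
  x = 4: rhs = 5, matching y values: 9, 10 (2 points).
  x = 5: rhs = 8, matching y values: none (0 points).
  x = 6: rhs = 3, matching y values: none (0 points).
  x = 7: rhs = 15, matching y values: none (0 points).
  x = 8: rhs = 12, matching y values: none (0 points).
  x = 9: rhs = 0, matching y values: 0 (1 points).
  x = 10: rhs = 4, matching y values: 2, 17 (2 points).
  x = 11: rhs = 11, matching y values: 7, 12 (2 points).
  x = 12: rhs = 8, matching y values: none (0 points).
  x = 13: rhs = 1, matching y values: 1, 18 (2 points).
  x = 14: rhs = 15, matching y values: none (0 points).
  x = 15: rhs = 18, matching y values: none (0 points).
  x = 16: rhs = 16, matching y values: 4, 15 (2 points).
  x = 17: rhs = 15, matching y values: none (0 points).
  x = 18: rhs = 2, matching y values: none (0 points).
Total affine count: 13.
Full point count |E(F_19)| = 13 + 1 = 14.
Hasse bound: |14 − (19+1)| = |-6| = 6 ≤ 2√19 ≈ 8.7178 ✓.


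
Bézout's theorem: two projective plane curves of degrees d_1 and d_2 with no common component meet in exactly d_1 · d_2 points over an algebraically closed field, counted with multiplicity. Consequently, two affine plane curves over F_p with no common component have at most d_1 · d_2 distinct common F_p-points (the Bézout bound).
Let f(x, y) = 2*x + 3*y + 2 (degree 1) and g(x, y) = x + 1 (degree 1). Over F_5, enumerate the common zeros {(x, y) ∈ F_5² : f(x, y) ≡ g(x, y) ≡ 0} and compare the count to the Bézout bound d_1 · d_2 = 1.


Common zeros: {(4, 0)}; count = 1; Bézout bound = 1.

deg(f) = 1, deg(g) = 1, so Bézout bound = 1.
Scan x ∈ F_5. For each x, list the y ∈ F_5 with f(x, y) ≡ 0 and those with g(x, y) ≡ 0 (mod 5); the common zeros in that column are the intersection.
  x = 0: f ≡ 0 at y ∈ {1}; g ≡ 0 at y ∈ ∅; common: ∅.
  x = 1: f ≡ 0 at y ∈ {2}; g ≡ 0 at y ∈ ∅; common: ∅.
  x = 2: f ≡ 0 at y ∈ {3}; g ≡ 0 at y ∈ ∅; common: ∅.
  x = 3: f ≡ 0 at y ∈ {4}; g ≡ 0 at y ∈ ∅; common: ∅.
  x = 4: f ≡ 0 at y ∈ {0}; g ≡ 0 at y ∈ {0, 1, 2, 3, 4}; common: {0}.
Collecting: common zeros = {(4, 0)}, so the count is 1.
Comparison with the Bézout bound: 1 ≤ 1 = deg(f)·deg(g), as expected for curves with no common component (the bound is attained).


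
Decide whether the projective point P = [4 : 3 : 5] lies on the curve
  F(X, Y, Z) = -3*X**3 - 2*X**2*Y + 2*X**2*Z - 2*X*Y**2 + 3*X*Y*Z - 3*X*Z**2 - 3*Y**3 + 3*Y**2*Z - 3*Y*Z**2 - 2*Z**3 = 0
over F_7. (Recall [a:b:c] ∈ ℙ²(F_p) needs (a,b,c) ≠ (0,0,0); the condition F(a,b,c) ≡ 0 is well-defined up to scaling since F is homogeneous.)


F(4,3,5) ≡ 1 (mod 7); P is NOT on the curve.

Evaluate F(4, 3, 5) term-by-term (mod 7).
  -3*X**3 ↦ -3·64·1·1 = -192
  -2*X**2*Y ↦ -2·16·3·1 = -96
  2*X**2*Z ↦ 2·16·1·5 = 160
  -2*X*Y**2 ↦ -2·4·9·1 = -72
  3*X*Y*Z ↦ 3·4·3·5 = 180
  -3*X*Z**2 ↦ -3·4·1·25 = -300
  -3*Y**3 ↦ -3·1·27·1 = -81
  3*Y**2*Z ↦ 3·1·9·5 = 135
  -3*Y*Z**2 ↦ -3·1·3·25 = -225
  -2*Z**3 ↦ -2·1·1·125 = -250
Sum: F(4, 3, 5) = (-192) + (-96) + (160) + (-72) + (180) + (-300) + (-81) + (135) + (-225) + (-250) = -741.
Reducing mod 7: -741 ≡ 1 (mod 7).
Since F(a, b, c) ≡ 1 ≠ 0 (mod 7), P does NOT lie on the curve.


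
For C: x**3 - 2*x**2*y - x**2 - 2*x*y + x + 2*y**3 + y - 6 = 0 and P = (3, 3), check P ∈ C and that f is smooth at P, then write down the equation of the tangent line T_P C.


Tangent line at P: -20*x + 31*y - 33 = 0.

Step 1: f(3, 3) = 0, so P lies on C.
Step 2: partial derivatives
  f_x(x, y) = 3*x**2 - 4*x*y - 2*x - 2*y + 1, f_y(x, y) = -2*x**2 - 2*x + 6*y**2 + 1.
  f_x(P) = -20, f_y(P) = 31 (gradient nonzero, so P is smooth).
Step 3: tangent line at P: -20·(x − 3) + 31·(y − 3) = 0.
Expanding: -20*x + 31*y - 33 = 0.


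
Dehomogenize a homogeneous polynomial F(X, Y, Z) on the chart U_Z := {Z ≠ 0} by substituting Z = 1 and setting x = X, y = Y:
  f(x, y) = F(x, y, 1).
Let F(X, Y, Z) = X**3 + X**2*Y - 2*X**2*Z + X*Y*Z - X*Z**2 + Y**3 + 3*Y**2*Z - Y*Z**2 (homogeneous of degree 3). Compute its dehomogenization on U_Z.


f(x, y) = x**3 + x**2*y - 2*x**2 + x*y - x + y**3 + 3*y**2 - y

On U_Z we set Z = 1. Each monomial c·X^i·Y^j·Z^k in F becomes c·x^i·y^j·1^k = c·x^i·y^j.
Substituting Z = 1: F(X, Y, 1) = x**3 + x**2*y - 2*x**2 + x*y - x + y**3 + 3*y**2 - y.
Note: deg(f) ≤ deg(F) = 3; strict inequality happens when F is divisible by Z (lost terms).


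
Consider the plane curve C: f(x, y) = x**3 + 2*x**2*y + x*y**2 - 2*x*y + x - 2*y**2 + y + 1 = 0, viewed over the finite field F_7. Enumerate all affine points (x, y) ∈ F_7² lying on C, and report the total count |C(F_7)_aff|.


Affine F_7-points: {(0, 1), (0, 3), (2, 2), (5, 1), (5, 4)}; count = 5.

For each of the 49 pairs (x, y) ∈ F_7², evaluate f(x, y) mod 7. Record the zeros.
  x = 0: [0↦1, 1↦0, 2↦2, 3↦0, 4↦1, 5↦5, 6↦5]  zeros at y ∈ {1, 3}
  x = 1: [0↦3, 1↦3, 2↦1, 3↦4, 4↦5, 5↦4, 6↦1]  zeros at y ∈ ∅
  x = 2: [0↦4, 1↦2, 2↦0, 3↦5, 4↦3, 5↦1, 6↦6]  zeros at y ∈ {2}
  x = 3: [0↦3, 1↦3, 2↦5, 3↦2, 4↦1, 5↦2, 6↦5]  zeros at y ∈ ∅
  x = 4: [0↦6, 1↦5, 2↦1, 3↦1, 4↦5, 5↦6, 6↦4]  zeros at y ∈ ∅
  x = 5: [0↦5, 1↦0, 2↦1, 3↦1, 4↦0, 5↦5, 6↦2]  zeros at y ∈ {1, 4}
  x = 6: [0↦6, 1↦1, 2↦4, 3↦1, 4↦6, 5↦5, 6↦5]  zeros at y ∈ ∅
Collecting zeros: affine points = {(0, 1), (0, 3), (2, 2), (5, 1), (5, 4)}.
Total count |C(F_7)_aff| = 5.


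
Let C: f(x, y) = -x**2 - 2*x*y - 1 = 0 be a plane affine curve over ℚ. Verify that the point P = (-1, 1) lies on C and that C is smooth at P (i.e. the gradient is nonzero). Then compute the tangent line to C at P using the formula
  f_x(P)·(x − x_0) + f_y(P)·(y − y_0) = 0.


Tangent line at P: 2*y - 2 = 0.

Step 1: f(-1, 1) = 0, so P lies on C.
Step 2: partial derivatives
  f_x(x, y) = -2*x - 2*y, f_y(x, y) = -2*x.
  f_x(P) = 0, f_y(P) = 2 (gradient nonzero, so P is smooth).
Step 3: tangent line at P: 0·(x − -1) + 2·(y − 1) = 0.
Expanding: 2*y - 2 = 0.


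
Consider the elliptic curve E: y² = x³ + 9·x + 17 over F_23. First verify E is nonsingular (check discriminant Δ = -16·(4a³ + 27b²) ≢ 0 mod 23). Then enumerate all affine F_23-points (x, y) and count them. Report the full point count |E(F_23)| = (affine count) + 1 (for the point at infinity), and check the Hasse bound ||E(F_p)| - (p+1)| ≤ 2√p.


Affine points = {(1, 2), (1, 21), (3, 5), (3, 18), (4, 5), (4, 18), (5, 7), (5, 16), (7, 3), (7, 20), (8, 7), (8, 16), (10, 7), (10, 16), (12, 6), (12, 17), (13, 10), (13, 13), (14, 9), (14, 14), (15, 10), (15, 13), (16, 5), (16, 18), (17, 0), (18, 10), (18, 13), (19, 3), (19, 20), (20, 3), (20, 20)}; affine count = 31; |E(F_23)| = 32.

Discriminant check: Δ ∝ 4a³ + 27b² = 4·9³ + 27·17² = 4·729 + 27·289 ≡ 1 (mod 23). Nonzero ⇒ E is nonsingular.
For each x ∈ F_23, compute rhs = x³ + 9·x + 17 mod 23, then count y ∈ F_23 with y² ≡ rhs.
  x = 0: rhs = 17, matching y values: none (0 points).
  x = 1: rhs = 4, matching y values: 2, 21 (2 points).
  x = 2: rhs = 20, matching y values: none (0 points).
  x = 3: rhs = 2, matching y values: 5, 18 (2 points).
  x = 4: rhs = 2, matching y values: 5, 18 (2 points).
  x = 5: rhs = 3, matching y values: 7, 16 (2 points).
  x = 6: rhs = 11, matching y values: none (0 points).
  x = 7: rhs = 9, matching y values: 3, 20 (2 points).
  x = 8: rhs = 3, matching y values: 7, 16 (2 points).
  x = 9: rhs = 22, matching y values: none (0 points).
  x = 10: rhs = 3, matching y values: 7, 16 (2 points).
  x = 11: rhs = 21, matching y values: none (0 points).
  x = 12: rhs = 13, matching y values: 6, 17 (2 points).
  x = 13: rhs = 8, matching y values: 10, 13 (2 points).
  x = 14: rhs = 12, matching y values: 9, 14 (2 points).
  x = 15: rhs = 8, matching y values: 10, 13 (2 points).
  x = 16: rhs = 2, matching y values: 5, 18 (2 points).
  x = 17: rhs = 0, matching y values: 0 (1 points).
  x = 18: rhs = 8, matching y values: 10, 13 (2 points).
  x = 19: rhs = 9, matching y values: 3, 20 (2 points).
  x = 20: rhs = 9, matching y values: 3, 20 (2 points).
  x = 21: rhs = 14, matching y values: none (0 points).
  x = 22: rhs = 7, matching y values: none (0 points).
Total affine count: 31.
Full point count |E(F_23)| = 31 + 1 = 32.
Hasse bound: |32 − (23+1)| = |8| = 8 ≤ 2√23 ≈ 9.5917 ✓.


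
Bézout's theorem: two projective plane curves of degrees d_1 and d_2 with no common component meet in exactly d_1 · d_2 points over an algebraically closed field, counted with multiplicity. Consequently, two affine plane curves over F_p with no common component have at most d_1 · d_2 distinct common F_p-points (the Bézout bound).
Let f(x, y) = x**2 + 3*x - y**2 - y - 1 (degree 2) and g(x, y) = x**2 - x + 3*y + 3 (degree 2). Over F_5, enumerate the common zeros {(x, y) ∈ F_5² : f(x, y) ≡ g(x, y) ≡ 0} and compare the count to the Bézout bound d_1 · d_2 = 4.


Common zeros: ∅; count = 0; Bézout bound = 4.

deg(f) = 2, deg(g) = 2, so Bézout bound = 4.
Scan x ∈ F_5. For each x, list the y ∈ F_5 with f(x, y) ≡ 0 and those with g(x, y) ≡ 0 (mod 5); the common zeros in that column are the intersection.
  x = 0: f ≡ 0 at y ∈ ∅; g ≡ 0 at y ∈ {4}; common: ∅.
  x = 1: f ≡ 0 at y ∈ ∅; g ≡ 0 at y ∈ {4}; common: ∅.
  x = 2: f ≡ 0 at y ∈ ∅; g ≡ 0 at y ∈ {0}; common: ∅.
  x = 3: f ≡ 0 at y ∈ {1, 3}; g ≡ 0 at y ∈ {2}; common: ∅.
  x = 4: f ≡ 0 at y ∈ {1, 3}; g ≡ 0 at y ∈ {0}; common: ∅.
Collecting: common zeros = ∅, so the count is 0.
Comparison with the Bézout bound: 0 ≤ 4 = deg(f)·deg(g), as expected for curves with no common component (the affine F_5-count falls short of the bound because intersections may lie at infinity, over extension fields, or carry multiplicity).


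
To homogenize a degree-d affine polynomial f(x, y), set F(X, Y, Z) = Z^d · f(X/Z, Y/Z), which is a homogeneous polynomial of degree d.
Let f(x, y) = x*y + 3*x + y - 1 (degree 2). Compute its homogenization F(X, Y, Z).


F(X, Y, Z) = X*Y + 3*X*Z + Y*Z - Z**2

deg(f) = 2.
Substitute x = X/Z, y = Y/Z into f, then multiply by Z^2.
  monomial 1·x^1·y^1 ↦ 1·X^1·Y^1·Z^0.
  monomial 3·x^1·y^0 ↦ 3·X^1·Y^0·Z^1.
  monomial 1·x^0·y^1 ↦ 1·X^0·Y^1·Z^1.
  monomial -1·x^0·y^0 ↦ -1·X^0·Y^0·Z^2.
Collecting: F(X, Y, Z) = X*Y + 3*X*Z + Y*Z - Z**2.


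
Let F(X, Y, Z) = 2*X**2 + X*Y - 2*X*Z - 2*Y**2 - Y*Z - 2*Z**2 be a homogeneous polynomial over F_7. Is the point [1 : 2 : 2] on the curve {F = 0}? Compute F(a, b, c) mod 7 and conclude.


F(1,2,2) ≡ 1 (mod 7); P is NOT on the curve.

Evaluate F(1, 2, 2) term-by-term (mod 7).
  2*X**2 ↦ 2·1·1·1 = 2
  X*Y ↦ 1·1·2·1 = 2
  -2*X*Z ↦ -2·1·1·2 = -4
  -2*Y**2 ↦ -2·1·4·1 = -8
  -Y*Z ↦ -1·1·2·2 = -4
  -2*Z**2 ↦ -2·1·1·4 = -8
Sum: F(1, 2, 2) = (2) + (2) + (-4) + (-8) + (-4) + (-8) = -20.
Reducing mod 7: -20 ≡ 1 (mod 7).
Since F(a, b, c) ≡ 1 ≠ 0 (mod 7), P does NOT lie on the curve.


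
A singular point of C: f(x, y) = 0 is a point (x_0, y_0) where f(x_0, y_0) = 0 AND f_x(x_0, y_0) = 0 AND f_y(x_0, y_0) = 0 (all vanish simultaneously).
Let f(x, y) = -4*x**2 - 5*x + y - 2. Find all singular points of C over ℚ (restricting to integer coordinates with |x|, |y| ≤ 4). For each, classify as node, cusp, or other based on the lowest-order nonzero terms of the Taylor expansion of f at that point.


No singular points in the scanned grid; C is smooth there.

Compute partial derivatives:
  f_x = -8*x - 5.
  f_y = 1.
f_y = 1 is a nonzero constant, so f_y never vanishes: no point (x, y) can satisfy f = f_x = f_y = 0. In particular no (x, y) ∈ {−4, ..., 4}² is singular; the curve is smooth.


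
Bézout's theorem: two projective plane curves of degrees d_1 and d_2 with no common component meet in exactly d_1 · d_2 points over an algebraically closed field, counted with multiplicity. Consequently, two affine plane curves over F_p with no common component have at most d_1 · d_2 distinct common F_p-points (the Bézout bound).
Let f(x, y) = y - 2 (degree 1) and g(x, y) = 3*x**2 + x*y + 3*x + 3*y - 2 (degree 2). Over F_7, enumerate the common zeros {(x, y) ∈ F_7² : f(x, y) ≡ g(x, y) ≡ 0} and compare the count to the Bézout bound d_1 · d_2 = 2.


Common zeros: ∅; count = 0; Bézout bound = 2.

deg(f) = 1, deg(g) = 2, so Bézout bound = 2.
Scan x ∈ F_7. For each x, list the y ∈ F_7 with f(x, y) ≡ 0 and those with g(x, y) ≡ 0 (mod 7); the common zeros in that column are the intersection.
  x = 0: f ≡ 0 at y ∈ {2}; g ≡ 0 at y ∈ {3}; common: ∅.
  x = 1: f ≡ 0 at y ∈ {2}; g ≡ 0 at y ∈ {6}; common: ∅.
  x = 2: f ≡ 0 at y ∈ {2}; g ≡ 0 at y ∈ {1}; common: ∅.
  x = 3: f ≡ 0 at y ∈ {2}; g ≡ 0 at y ∈ {6}; common: ∅.
  x = 4: f ≡ 0 at y ∈ {2}; g ≡ 0 at y ∈ ∅; common: ∅.
  x = 5: f ≡ 0 at y ∈ {2}; g ≡ 0 at y ∈ {3}; common: ∅.
  x = 6: f ≡ 0 at y ∈ {2}; g ≡ 0 at y ∈ {1}; common: ∅.
Collecting: common zeros = ∅, so the count is 0.
Comparison with the Bézout bound: 0 ≤ 2 = deg(f)·deg(g), as expected for curves with no common component (the affine F_7-count falls short of the bound because intersections may lie at infinity, over extension fields, or carry multiplicity).


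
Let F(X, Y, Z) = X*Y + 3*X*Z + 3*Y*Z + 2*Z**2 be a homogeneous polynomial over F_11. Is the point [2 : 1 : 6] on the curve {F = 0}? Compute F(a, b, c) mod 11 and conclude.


F(2,1,6) ≡ 7 (mod 11); P is NOT on the curve.

Evaluate F(2, 1, 6) term-by-term (mod 11).
  X*Y ↦ 1·2·1·1 = 2
  3*X*Z ↦ 3·2·1·6 = 36
  3*Y*Z ↦ 3·1·1·6 = 18
  2*Z**2 ↦ 2·1·1·36 = 72
Sum: F(2, 1, 6) = (2) + (36) + (18) + (72) = 128.
Reducing mod 11: 128 ≡ 7 (mod 11).
Since F(a, b, c) ≡ 7 ≠ 0 (mod 11), P does NOT lie on the curve.


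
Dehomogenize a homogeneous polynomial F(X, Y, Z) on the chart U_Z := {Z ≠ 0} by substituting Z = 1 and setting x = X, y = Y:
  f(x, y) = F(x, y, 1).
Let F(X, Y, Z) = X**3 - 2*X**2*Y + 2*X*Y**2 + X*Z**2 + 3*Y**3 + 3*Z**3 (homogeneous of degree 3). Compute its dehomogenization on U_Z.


f(x, y) = x**3 - 2*x**2*y + 2*x*y**2 + x + 3*y**3 + 3

On U_Z we set Z = 1. Each monomial c·X^i·Y^j·Z^k in F becomes c·x^i·y^j·1^k = c·x^i·y^j.
Substituting Z = 1: F(X, Y, 1) = x**3 - 2*x**2*y + 2*x*y**2 + x + 3*y**3 + 3.
Note: deg(f) ≤ deg(F) = 3; strict inequality happens when F is divisible by Z (lost terms).


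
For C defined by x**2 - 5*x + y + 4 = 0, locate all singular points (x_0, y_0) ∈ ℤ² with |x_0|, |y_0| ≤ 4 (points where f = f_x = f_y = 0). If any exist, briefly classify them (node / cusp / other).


No singular points in the scanned grid; C is smooth there.

Compute partial derivatives:
  f_x = 2*x - 5.
  f_y = 1.
f_y = 1 is a nonzero constant, so f_y never vanishes: no point (x, y) can satisfy f = f_x = f_y = 0. In particular no (x, y) ∈ {−4, ..., 4}² is singular; the curve is smooth.


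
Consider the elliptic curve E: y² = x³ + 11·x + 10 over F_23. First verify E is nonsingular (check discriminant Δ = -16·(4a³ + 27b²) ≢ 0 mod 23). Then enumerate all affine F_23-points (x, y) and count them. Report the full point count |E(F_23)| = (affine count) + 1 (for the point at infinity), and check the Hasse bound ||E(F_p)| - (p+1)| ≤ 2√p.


Affine points = {(3, 1), (3, 22), (4, 7), (4, 16), (5, 11), (5, 12), (6, 4), (6, 19), (7, 4), (7, 19), (8, 9), (8, 14), (10, 4), (10, 19), (11, 6), (11, 17), (13, 2), (13, 21), (15, 10), (15, 13), (16, 2), (16, 21), (17, 2), (17, 21), (21, 7), (21, 16)}; affine count = 26; |E(F_23)| = 27.

Discriminant check: Δ ∝ 4a³ + 27b² = 4·11³ + 27·10² = 4·1331 + 27·100 ≡ 20 (mod 23). Nonzero ⇒ E is nonsingular.
For each x ∈ F_23, compute rhs = x³ + 11·x + 10 mod 23, then count y ∈ F_23 with y² ≡ rhs.
  x = 0: rhs = 10, matching y values: none (0 points).
  x = 1: rhs = 22, matching y values: none (0 points).
  x = 2: rhs = 17, matching y values: none (0 points).
  x = 3: rhs = 1, matching y values: 1, 22 (2 points).
  x = 4: rhs = 3, matching y values: 7, 16 (2 points).
  x = 5: rhs = 6, matching y values: 11, 12 (2 points).
  x = 6: rhs = 16, matching y values: 4, 19 (2 points).
  x = 7: rhs = 16, matching y values: 4, 19 (2 points).
  x = 8: rhs = 12, matching y values: 9, 14 (2 points).
  x = 9: rhs = 10, matching y values: none (0 points).
  x = 10: rhs = 16, matching y values: 4, 19 (2 points).
  x = 11: rhs = 13, matching y values: 6, 17 (2 points).
  x = 12: rhs = 7, matching y values: none (0 points).
  x = 13: rhs = 4, matching y values: 2, 21 (2 points).
  x = 14: rhs = 10, matching y values: none (0 points).
  x = 15: rhs = 8, matching y values: 10, 13 (2 points).
  x = 16: rhs = 4, matching y values: 2, 21 (2 points).
  x = 17: rhs = 4, matching y values: 2, 21 (2 points).
  x = 18: rhs = 14, matching y values: none (0 points).
  x = 19: rhs = 17, matching y values: none (0 points).
  x = 20: rhs = 19, matching y values: none (0 points).
  x = 21: rhs = 3, matching y values: 7, 16 (2 points).
  x = 22: rhs = 21, matching y values: none (0 points).
Total affine count: 26.
Full point count |E(F_23)| = 26 + 1 = 27.
Hasse bound: |27 − (23+1)| = |3| = 3 ≤ 2√23 ≈ 9.5917 ✓.


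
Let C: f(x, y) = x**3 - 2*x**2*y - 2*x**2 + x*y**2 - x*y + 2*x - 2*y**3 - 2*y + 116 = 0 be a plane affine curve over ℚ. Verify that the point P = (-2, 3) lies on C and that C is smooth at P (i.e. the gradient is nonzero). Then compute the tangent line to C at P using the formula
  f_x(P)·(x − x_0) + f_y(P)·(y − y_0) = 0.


Tangent line at P: 52*x - 74*y + 326 = 0.

Step 1: f(-2, 3) = 0, so P lies on C.
Step 2: partial derivatives
  f_x(x, y) = 3*x**2 - 4*x*y - 4*x + y**2 - y + 2, f_y(x, y) = -2*x**2 + 2*x*y - x - 6*y**2 - 2.
  f_x(P) = 52, f_y(P) = -74 (gradient nonzero, so P is smooth).
Step 3: tangent line at P: 52·(x − -2) + -74·(y − 3) = 0.
Expanding: 52*x - 74*y + 326 = 0.


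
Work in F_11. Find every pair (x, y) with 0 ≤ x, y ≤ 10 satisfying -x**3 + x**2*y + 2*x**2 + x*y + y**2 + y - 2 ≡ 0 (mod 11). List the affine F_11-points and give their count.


Affine F_11-points: {(0, 1), (0, 9), (3, 0), (3, 9), (4, 4), (4, 8), (5, 0), (5, 2), (8, 6), (8, 9)}; count = 10.

For each of the 121 pairs (x, y) ∈ F_11², evaluate f(x, y) mod 11. Record the zeros.
  x = 0: [0↦9, 1↦0, 2↦4, 3↦10, 4↦7, 5↦6, 6↦7, 7↦10, 8↦4, 9↦0, 10↦9]  zeros at y ∈ {1, 9}
  x = 1: [0↦10, 1↦3, 2↦9, 3↦6, 4↦5, 5↦6, 6↦9, 7↦3, 8↦10, 9↦8, 10↦8]  zeros at y ∈ ∅
  x = 2: [0↦9, 1↦6, 2↦5, 3↦6, 4↦9, 5↦3, 6↦10, 7↦8, 8↦8, 9↦10, 10↦3]  zeros at y ∈ ∅
  x = 3: [0↦0, 1↦3, 2↦8, 3↦4, 4↦2, 5↦2, 6↦4, 7↦8, 8↦3, 9↦0, 10↦10]  zeros at y ∈ {0, 9}
  x = 4: [0↦10, 1↦10, 2↦1, 3↦5, 4↦0, 5↦8, 6↦7, 7↦8, 8↦0, 9↦5, 10↦1]  zeros at y ∈ {4, 8}
  x = 5: [0↦0, 1↦10, 2↦0, 3↦3, 4↦8, 5↦4, 6↦2, 7↦2, 8↦4, 9↦8, 10↦3]  zeros at y ∈ {0, 2}
  x = 6: [0↦8, 1↦8, 2↦10, 3↦3, 4↦9, 5↦6, 6↦5, 7↦6, 8↦9, 9↦3, 10↦10]  zeros at y ∈ ∅
  x = 7: [0↦6, 1↦9, 2↦3, 3↦10, 4↦8, 5↦8, 6↦10, 7↦3, 8↦9, 9↦6, 10↦5]  zeros at y ∈ ∅
  x = 8: [0↦10, 1↦7, 2↦6, 3↦7, 4↦10, 5↦4, 6↦0, 7↦9, 8↦9, 9↦0, 10↦4]  zeros at y ∈ {6, 9}
  x = 9: [0↦3, 1↦7, 2↦2, 3↦10, 4↦9, 5↦10, 6↦2, 7↦7, 8↦3, 9↦1, 10↦1]  zeros at y ∈ ∅
  x = 10: [0↦1, 1↦3, 2↦7, 3↦2, 4↦10, 5↦9, 6↦10, 7↦2, 8↦7, 9↦3, 10↦1]  zeros at y ∈ ∅
Collecting zeros: affine points = {(0, 1), (0, 9), (3, 0), (3, 9), (4, 4), (4, 8), (5, 0), (5, 2), (8, 6), (8, 9)}.
Total count |C(F_11)_aff| = 10.


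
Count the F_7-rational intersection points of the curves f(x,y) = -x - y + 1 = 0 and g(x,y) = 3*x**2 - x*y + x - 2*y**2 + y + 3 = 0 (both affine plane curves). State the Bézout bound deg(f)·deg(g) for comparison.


Common zeros: {(1, 0)}; count = 1; Bézout bound = 2.

deg(f) = 1, deg(g) = 2, so Bézout bound = 2.
Scan x ∈ F_7. For each x, list the y ∈ F_7 with f(x, y) ≡ 0 and those with g(x, y) ≡ 0 (mod 7); the common zeros in that column are the intersection.
  x = 0: f ≡ 0 at y ∈ {1}; g ≡ 0 at y ∈ {5, 6}; common: ∅.
  x = 1: f ≡ 0 at y ∈ {0}; g ≡ 0 at y ∈ {0}; common: {0}.
  x = 2: f ≡ 0 at y ∈ {6}; g ≡ 0 at y ∈ {1, 2}; common: ∅.
  x = 3: f ≡ 0 at y ∈ {5}; g ≡ 0 at y ∈ {2, 4}; common: ∅.
  x = 4: f ≡ 0 at y ∈ {4}; g ≡ 0 at y ∈ {3, 6}; common: ∅.
  x = 5: f ≡ 0 at y ∈ {3}; g ≡ 0 at y ∈ {1, 4}; common: ∅.
  x = 6: f ≡ 0 at y ∈ {2}; g ≡ 0 at y ∈ {3, 5}; common: ∅.
Collecting: common zeros = {(1, 0)}, so the count is 1.
Comparison with the Bézout bound: 1 ≤ 2 = deg(f)·deg(g), as expected for curves with no common component (the affine F_7-count falls short of the bound because intersections may lie at infinity, over extension fields, or carry multiplicity).


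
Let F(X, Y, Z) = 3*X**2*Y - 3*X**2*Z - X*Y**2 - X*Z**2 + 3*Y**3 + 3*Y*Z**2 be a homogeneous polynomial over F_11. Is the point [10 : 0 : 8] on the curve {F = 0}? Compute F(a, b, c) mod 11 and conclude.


F(10,0,8) ≡ 7 (mod 11); P is NOT on the curve.

Evaluate F(10, 0, 8) term-by-term (mod 11).
  3*X**2*Y ↦ 3·100·0·1 = 0
  -3*X**2*Z ↦ -3·100·1·8 = -2400
  -X*Y**2 ↦ -1·10·0·1 = 0
  -X*Z**2 ↦ -1·10·1·64 = -640
  3*Y**3 ↦ 3·1·0·1 = 0
  3*Y*Z**2 ↦ 3·1·0·64 = 0
Sum: F(10, 0, 8) = (0) + (-2400) + (0) + (-640) + (0) + (0) = -3040.
Reducing mod 11: -3040 ≡ 7 (mod 11).
Since F(a, b, c) ≡ 7 ≠ 0 (mod 11), P does NOT lie on the curve.


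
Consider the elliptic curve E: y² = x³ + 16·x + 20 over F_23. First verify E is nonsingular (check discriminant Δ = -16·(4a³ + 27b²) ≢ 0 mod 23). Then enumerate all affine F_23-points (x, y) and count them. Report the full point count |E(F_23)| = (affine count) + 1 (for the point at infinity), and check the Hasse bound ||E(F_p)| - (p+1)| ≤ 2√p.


Affine points = {(3, 7), (3, 16), (5, 8), (5, 15), (8, 4), (8, 19), (11, 3), (11, 20), (12, 10), (12, 13), (15, 1), (15, 22), (16, 5), (16, 18), (21, 7), (21, 16), (22, 7), (22, 16)}; affine count = 18; |E(F_23)| = 19.

Discriminant check: Δ ∝ 4a³ + 27b² = 4·16³ + 27·20² = 4·4096 + 27·400 ≡ 21 (mod 23). Nonzero ⇒ E is nonsingular.
For each x ∈ F_23, compute rhs = x³ + 16·x + 20 mod 23, then count y ∈ F_23 with y² ≡ rhs.
  x = 0: rhs = 20, matching y values: none (0 points).
  x = 1: rhs = 14, matching y values: none (0 points).
  x = 2: rhs = 14, matching y values: none (0 points).
  x = 3: rhs = 3, matching y values: 7, 16 (2 points).
  x = 4: rhs = 10, matching y values: none (0 points).
  x = 5: rhs = 18, matching y values: 8, 15 (2 points).
  x = 6: rhs = 10, matching y values: none (0 points).
  x = 7: rhs = 15, matching y values: none (0 points).
  x = 8: rhs = 16, matching y values: 4, 19 (2 points).
  x = 9: rhs = 19, matching y values: none (0 points).
  x = 10: rhs = 7, matching y values: none (0 points).
  x = 11: rhs = 9, matching y values: 3, 20 (2 points).
  x = 12: rhs = 8, matching y values: 10, 13 (2 points).
  x = 13: rhs = 10, matching y values: none (0 points).
  x = 14: rhs = 21, matching y values: none (0 points).
  x = 15: rhs = 1, matching y values: 1, 22 (2 points).
  x = 16: rhs = 2, matching y values: 5, 18 (2 points).
  x = 17: rhs = 7, matching y values: none (0 points).
  x = 18: rhs = 22, matching y values: none (0 points).
  x = 19: rhs = 7, matching y values: none (0 points).
  x = 20: rhs = 14, matching y values: none (0 points).
  x = 21: rhs = 3, matching y values: 7, 16 (2 points).
  x = 22: rhs = 3, matching y values: 7, 16 (2 points).
Total affine count: 18.
Full point count |E(F_23)| = 18 + 1 = 19.
Hasse bound: |19 − (23+1)| = |-5| = 5 ≤ 2√23 ≈ 9.5917 ✓.


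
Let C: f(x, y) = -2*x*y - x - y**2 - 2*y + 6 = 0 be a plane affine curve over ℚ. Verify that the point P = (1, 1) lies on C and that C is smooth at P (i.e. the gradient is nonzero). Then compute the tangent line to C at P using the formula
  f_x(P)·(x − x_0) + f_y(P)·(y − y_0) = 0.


Tangent line at P: -3*x - 6*y + 9 = 0.

Step 1: f(1, 1) = 0, so P lies on C.
Step 2: partial derivatives
  f_x(x, y) = -2*y - 1, f_y(x, y) = -2*x - 2*y - 2.
  f_x(P) = -3, f_y(P) = -6 (gradient nonzero, so P is smooth).
Step 3: tangent line at P: -3·(x − 1) + -6·(y − 1) = 0.
Expanding: -3*x - 6*y + 9 = 0.


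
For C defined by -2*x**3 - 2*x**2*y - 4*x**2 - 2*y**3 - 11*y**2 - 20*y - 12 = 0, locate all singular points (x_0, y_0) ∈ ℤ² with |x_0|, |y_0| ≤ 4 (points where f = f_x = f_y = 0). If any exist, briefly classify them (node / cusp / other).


Singular points: {(0, -2)}; classification: cusp.

Compute partial derivatives:
  f_x = -6*x**2 - 4*x*y - 8*x.
  f_y = -2*x**2 - 6*y**2 - 22*y - 20.
Scan x_0 ∈ {−4, ..., 4}. For each x_0, f_y(x_0, y) is a polynomial in y; find its integer roots y ∈ {−4, ..., 4}, then test f_x and f at those candidates.
  x = -4: f_y(-4, y) = -6*y**2 - 22*y - 52; no integer root y with |y| ≤ 4.
  x = -3: f_y(-3, y) = -6*y**2 - 22*y - 38; no integer root y with |y| ≤ 4.
  x = -2: f_y(-2, y) = -6*y**2 - 22*y - 28; no integer root y with |y| ≤ 4.
  x = -1: f_y(-1, y) = -6*y**2 - 22*y - 22; no integer root y with |y| ≤ 4.
  x = 0: f_y(0, y) = -6*y**2 - 22*y - 20; vanishes at y ∈ {-2}. (0, -2): f_x = 0, f = 0 — SINGULAR.
  x = 1: f_y(1, y) = -6*y**2 - 22*y - 22; no integer root y with |y| ≤ 4.
  x = 2: f_y(2, y) = -6*y**2 - 22*y - 28; no integer root y with |y| ≤ 4.
  x = 3: f_y(3, y) = -6*y**2 - 22*y - 38; no integer root y with |y| ≤ 4.
  x = 4: f_y(4, y) = -6*y**2 - 22*y - 52; no integer root y with |y| ≤ 4.
Only singular point on the grid: (0, -2).
Classify: substitute x = 0 + u, y = -2 + v and expand: f = -2*u**3 - 2*u**2*v - 2*v**3 + v**2.
No constant or linear terms (consistent with a singular point). Quadratic part: v**2. Cubic part: -2*u**3 - 2*u**2*v - 2*v**3.
The quadratic part v**2 is a perfect square, so there is a single (double) tangent line v = 0, i.e. y = -2. Restricting the cubic part to that line (v = 0) leaves -2*u**3 ≠ 0, so f is not divisible by v and the branch is v² ≈ 2*u**3 to lowest order — this is a cusp.
Classification: cusp.


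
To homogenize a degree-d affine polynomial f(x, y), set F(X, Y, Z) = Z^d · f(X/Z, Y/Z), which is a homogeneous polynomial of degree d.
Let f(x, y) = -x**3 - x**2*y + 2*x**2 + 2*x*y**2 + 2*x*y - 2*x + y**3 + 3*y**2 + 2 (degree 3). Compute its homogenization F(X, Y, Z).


F(X, Y, Z) = -X**3 - X**2*Y + 2*X**2*Z + 2*X*Y**2 + 2*X*Y*Z - 2*X*Z**2 + Y**3 + 3*Y**2*Z + 2*Z**3

deg(f) = 3.
Substitute x = X/Z, y = Y/Z into f, then multiply by Z^3.
  monomial -1·x^3·y^0 ↦ -1·X^3·Y^0·Z^0.
  monomial -1·x^2·y^1 ↦ -1·X^2·Y^1·Z^0.
  monomial 2·x^2·y^0 ↦ 2·X^2·Y^0·Z^1.
  monomial 2·x^1·y^2 ↦ 2·X^1·Y^2·Z^0.
  monomial 2·x^1·y^1 ↦ 2·X^1·Y^1·Z^1.
  monomial -2·x^1·y^0 ↦ -2·X^1·Y^0·Z^2.
  monomial 1·x^0·y^3 ↦ 1·X^0·Y^3·Z^0.
  monomial 3·x^0·y^2 ↦ 3·X^0·Y^2·Z^1.
  monomial 2·x^0·y^0 ↦ 2·X^0·Y^0·Z^3.
Collecting: F(X, Y, Z) = -X**3 - X**2*Y + 2*X**2*Z + 2*X*Y**2 + 2*X*Y*Z - 2*X*Z**2 + Y**3 + 3*Y**2*Z + 2*Z**3.


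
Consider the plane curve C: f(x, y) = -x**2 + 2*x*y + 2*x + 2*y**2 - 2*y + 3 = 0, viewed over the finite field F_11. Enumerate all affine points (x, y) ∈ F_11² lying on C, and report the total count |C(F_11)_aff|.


Affine F_11-points: {(1, 3), (1, 8), (3, 0), (3, 9), (6, 8), (6, 9), (7, 2), (7, 3), (10, 0), (10, 2)}; count = 10.

For each of the 121 pairs (x, y) ∈ F_11², evaluate f(x, y) mod 11. Record the zeros.
  x = 0: [0↦3, 1↦3, 2↦7, 3↦4, 4↦5, 5↦10, 6↦8, 7↦10, 8↦5, 9↦4, 10↦7]  zeros at y ∈ ∅
  x = 1: [0↦4, 1↦6, 2↦1, 3↦0, 4↦3, 5↦10, 6↦10, 7↦3, 8↦0, 9↦1, 10↦6]  zeros at y ∈ {3, 8}
  x = 2: [0↦3, 1↦7, 2↦4, 3↦5, 4↦10, 5↦8, 6↦10, 7↦5, 8↦4, 9↦7, 10↦3]  zeros at y ∈ ∅
  x = 3: [0↦0, 1↦6, 2↦5, 3↦8, 4↦4, 5↦4, 6↦8, 7↦5, 8↦6, 9↦0, 10↦9]  zeros at y ∈ {0, 9}
  x = 4: [0↦6, 1↦3, 2↦4, 3↦9, 4↦7, 5↦9, 6↦4, 7↦3, 8↦6, 9↦2, 10↦2]  zeros at y ∈ ∅
  x = 5: [0↦10, 1↦9, 2↦1, 3↦8, 4↦8, 5↦1, 6↦9, 7↦10, 8↦4, 9↦2, 10↦4]  zeros at y ∈ ∅
  x = 6: [0↦1, 1↦2, 2↦7, 3↦5, 4↦7, 5↦2, 6↦1, 7↦4, 8↦0, 9↦0, 10↦4]  zeros at y ∈ {8, 9}
  x = 7: [0↦1, 1↦4, 2↦0, 3↦0, 4↦4, 5↦1, 6↦2, 7↦7, 8↦5, 9↦7, 10↦2]  zeros at y ∈ {2, 3}
  x = 8: [0↦10, 1↦4, 2↦2, 3↦4, 4↦10, 5↦9, 6↦1, 7↦8, 8↦8, 9↦1, 10↦9]  zeros at y ∈ ∅
  x = 9: [0↦6, 1↦2, 2↦2, 3↦6, 4↦3, 5↦4, 6↦9, 7↦7, 8↦9, 9↦4, 10↦3]  zeros at y ∈ ∅
  x = 10: [0↦0, 1↦9, 2↦0, 3↦6, 4↦5, 5↦8, 6↦4, 7↦4, 8↦8, 9↦5, 10↦6]  zeros at y ∈ {0, 2}
Collecting zeros: affine points = {(1, 3), (1, 8), (3, 0), (3, 9), (6, 8), (6, 9), (7, 2), (7, 3), (10, 0), (10, 2)}.
Total count |C(F_11)_aff| = 10.


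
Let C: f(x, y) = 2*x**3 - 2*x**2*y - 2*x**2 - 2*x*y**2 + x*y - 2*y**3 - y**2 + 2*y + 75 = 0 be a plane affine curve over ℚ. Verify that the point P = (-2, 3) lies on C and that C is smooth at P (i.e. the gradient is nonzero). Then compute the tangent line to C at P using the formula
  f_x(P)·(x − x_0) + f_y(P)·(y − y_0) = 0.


Tangent line at P: 41*x - 44*y + 214 = 0.

Step 1: f(-2, 3) = 0, so P lies on C.
Step 2: partial derivatives
  f_x(x, y) = 6*x**2 - 4*x*y - 4*x - 2*y**2 + y, f_y(x, y) = -2*x**2 - 4*x*y + x - 6*y**2 - 2*y + 2.
  f_x(P) = 41, f_y(P) = -44 (gradient nonzero, so P is smooth).
Step 3: tangent line at P: 41·(x − -2) + -44·(y − 3) = 0.
Expanding: 41*x - 44*y + 214 = 0.


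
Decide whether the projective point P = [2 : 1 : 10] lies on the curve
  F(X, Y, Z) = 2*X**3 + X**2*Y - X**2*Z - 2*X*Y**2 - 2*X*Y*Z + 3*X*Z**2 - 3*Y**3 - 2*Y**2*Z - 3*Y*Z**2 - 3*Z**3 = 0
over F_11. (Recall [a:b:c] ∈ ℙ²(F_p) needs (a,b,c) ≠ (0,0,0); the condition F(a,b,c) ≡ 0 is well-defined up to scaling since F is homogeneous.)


F(2,1,10) ≡ 7 (mod 11); P is NOT on the curve.

Evaluate F(2, 1, 10) term-by-term (mod 11).
  2*X**3 ↦ 2·8·1·1 = 16
  X**2*Y ↦ 1·4·1·1 = 4
  -X**2*Z ↦ -1·4·1·10 = -40
  -2*X*Y**2 ↦ -2·2·1·1 = -4
  -2*X*Y*Z ↦ -2·2·1·10 = -40
  3*X*Z**2 ↦ 3·2·1·100 = 600
  -3*Y**3 ↦ -3·1·1·1 = -3
  -2*Y**2*Z ↦ -2·1·1·10 = -20
  -3*Y*Z**2 ↦ -3·1·1·100 = -300
  -3*Z**3 ↦ -3·1·1·1000 = -3000
Sum: F(2, 1, 10) = (16) + (4) + (-40) + (-4) + (-40) + (600) + (-3) + (-20) + (-300) + (-3000) = -2787.
Reducing mod 11: -2787 ≡ 7 (mod 11).
Since F(a, b, c) ≡ 7 ≠ 0 (mod 11), P does NOT lie on the curve.


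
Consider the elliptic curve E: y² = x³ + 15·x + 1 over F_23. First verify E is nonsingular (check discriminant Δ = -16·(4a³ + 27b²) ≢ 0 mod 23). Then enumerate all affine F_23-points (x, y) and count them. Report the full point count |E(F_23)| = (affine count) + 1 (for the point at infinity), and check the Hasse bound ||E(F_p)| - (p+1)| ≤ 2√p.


Affine points = {(0, 1), (0, 22), (2, 4), (2, 19), (3, 2), (3, 21), (6, 10), (6, 13), (7, 9), (7, 14), (8, 9), (8, 14), (10, 1), (10, 22), (11, 5), (11, 18), (12, 0), (13, 1), (13, 22), (15, 6), (15, 17), (16, 6), (16, 17), (18, 10), (18, 13), (21, 3), (21, 20), (22, 10), (22, 13)}; affine count = 29; |E(F_23)| = 30.

Discriminant check: Δ ∝ 4a³ + 27b² = 4·15³ + 27·1² = 4·3375 + 27·1 ≡ 3 (mod 23). Nonzero ⇒ E is nonsingular.
For each x ∈ F_23, compute rhs = x³ + 15·x + 1 mod 23, then count y ∈ F_23 with y² ≡ rhs.
  x = 0: rhs = 1, matching y values: 1, 22 (2 points).
  x = 1: rhs = 17, matching y values: none (0 points).
  x = 2: rhs = 16, matching y values: 4, 19 (2 points).
  x = 3: rhs = 4, matching y values: 2, 21 (2 points).
  x = 4: rhs = 10, matching y values: none (0 points).
  x = 5: rhs = 17, matching y values: none (0 points).
  x = 6: rhs = 8, matching y values: 10, 13 (2 points).
  x = 7: rhs = 12, matching y values: 9, 14 (2 points).
  x = 8: rhs = 12, matching y values: 9, 14 (2 points).
  x = 9: rhs = 14, matching y values: none (0 points).
  x = 10: rhs = 1, matching y values: 1, 22 (2 points).
  x = 11: rhs = 2, matching y values: 5, 18 (2 points).
  x = 12: rhs = 0, matching y values: 0 (1 points).
  x = 13: rhs = 1, matching y values: 1, 22 (2 points).
  x = 14: rhs = 11, matching y values: none (0 points).
  x = 15: rhs = 13, matching y values: 6, 17 (2 points).
  x = 16: rhs = 13, matching y values: 6, 17 (2 points).
  x = 17: rhs = 17, matching y values: none (0 points).
  x = 18: rhs = 8, matching y values: 10, 13 (2 points).
  x = 19: rhs = 15, matching y values: none (0 points).
  x = 20: rhs = 21, matching y values: none (0 points).
  x = 21: rhs = 9, matching y values: 3, 20 (2 points).
  x = 22: rhs = 8, matching y values: 10, 13 (2 points).
Total affine count: 29.
Full point count |E(F_23)| = 29 + 1 = 30.
Hasse bound: |30 − (23+1)| = |6| = 6 ≤ 2√23 ≈ 9.5917 ✓.
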